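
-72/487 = -0.15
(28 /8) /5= 7 /10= 0.70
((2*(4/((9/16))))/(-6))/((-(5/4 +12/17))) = 4352/3591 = 1.21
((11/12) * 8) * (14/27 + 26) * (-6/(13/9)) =-31504/39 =-807.79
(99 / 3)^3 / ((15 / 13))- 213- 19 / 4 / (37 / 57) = 30925.08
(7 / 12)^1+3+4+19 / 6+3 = 55 / 4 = 13.75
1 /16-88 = -1407 /16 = -87.94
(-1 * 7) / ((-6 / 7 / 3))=49 / 2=24.50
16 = 16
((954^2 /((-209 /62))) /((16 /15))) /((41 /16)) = -846407880 /8569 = -98775.57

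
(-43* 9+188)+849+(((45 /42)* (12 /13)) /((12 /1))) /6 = 236605 /364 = 650.01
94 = 94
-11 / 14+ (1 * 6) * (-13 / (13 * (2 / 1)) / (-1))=31 / 14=2.21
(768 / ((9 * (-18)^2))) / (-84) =-16 / 5103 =-0.00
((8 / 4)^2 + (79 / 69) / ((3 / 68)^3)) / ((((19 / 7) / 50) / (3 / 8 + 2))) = 1087081625 / 1863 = 583511.34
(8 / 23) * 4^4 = 2048 / 23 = 89.04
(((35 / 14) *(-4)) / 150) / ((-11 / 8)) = 8 / 165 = 0.05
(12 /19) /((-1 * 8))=-3 /38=-0.08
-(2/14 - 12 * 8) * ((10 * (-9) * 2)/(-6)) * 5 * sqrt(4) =201300/7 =28757.14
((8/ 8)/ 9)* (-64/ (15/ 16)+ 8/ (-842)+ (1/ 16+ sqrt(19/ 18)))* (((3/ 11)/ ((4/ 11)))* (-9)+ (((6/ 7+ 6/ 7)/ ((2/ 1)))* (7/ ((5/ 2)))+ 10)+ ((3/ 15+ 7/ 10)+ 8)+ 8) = -168.34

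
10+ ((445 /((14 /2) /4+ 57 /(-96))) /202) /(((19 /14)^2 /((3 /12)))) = 13839450 /1349057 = 10.26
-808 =-808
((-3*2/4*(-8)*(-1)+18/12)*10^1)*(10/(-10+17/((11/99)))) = -1050/143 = -7.34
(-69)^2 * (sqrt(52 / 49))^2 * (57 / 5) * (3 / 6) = 7055802 / 245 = 28799.19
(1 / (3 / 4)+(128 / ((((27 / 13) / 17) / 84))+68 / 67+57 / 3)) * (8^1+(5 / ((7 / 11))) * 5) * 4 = 10039922452 / 603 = 16649954.32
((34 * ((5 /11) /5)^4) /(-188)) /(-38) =17 /52297652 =0.00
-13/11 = -1.18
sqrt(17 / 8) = sqrt(34) / 4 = 1.46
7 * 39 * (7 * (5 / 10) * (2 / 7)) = 273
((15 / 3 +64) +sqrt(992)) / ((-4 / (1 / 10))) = -69 / 40-sqrt(62) / 10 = -2.51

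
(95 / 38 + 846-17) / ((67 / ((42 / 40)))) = 34923 / 2680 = 13.03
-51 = -51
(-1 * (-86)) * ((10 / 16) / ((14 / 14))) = 215 / 4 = 53.75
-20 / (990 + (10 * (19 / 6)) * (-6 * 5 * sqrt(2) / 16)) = -25344 / 1245503 -1520 * sqrt(2) / 1245503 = -0.02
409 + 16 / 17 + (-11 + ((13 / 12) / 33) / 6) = 398.95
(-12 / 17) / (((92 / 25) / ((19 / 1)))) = -1425 / 391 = -3.64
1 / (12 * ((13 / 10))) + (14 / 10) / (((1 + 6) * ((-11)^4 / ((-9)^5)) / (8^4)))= -18865080887 / 5709990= -3303.87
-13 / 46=-0.28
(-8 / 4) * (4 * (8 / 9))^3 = -65536 / 729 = -89.90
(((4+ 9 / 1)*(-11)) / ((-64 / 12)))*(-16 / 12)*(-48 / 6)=286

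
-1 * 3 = -3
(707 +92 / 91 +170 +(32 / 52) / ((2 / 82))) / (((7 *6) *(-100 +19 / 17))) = -1397315 / 6424782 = -0.22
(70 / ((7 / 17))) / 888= 85 / 444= 0.19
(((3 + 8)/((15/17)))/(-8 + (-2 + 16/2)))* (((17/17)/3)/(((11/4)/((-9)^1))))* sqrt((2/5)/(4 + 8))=17* sqrt(30)/75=1.24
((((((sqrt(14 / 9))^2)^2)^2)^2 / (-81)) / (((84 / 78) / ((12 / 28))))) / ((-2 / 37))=3621706816 / 1162261467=3.12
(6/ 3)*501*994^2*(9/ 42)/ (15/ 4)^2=377147456/ 25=15085898.24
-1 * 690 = -690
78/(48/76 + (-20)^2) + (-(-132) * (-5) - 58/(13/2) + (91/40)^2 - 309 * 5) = -87419818741/39582400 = -2208.55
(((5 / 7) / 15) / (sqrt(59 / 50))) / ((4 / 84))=5 * sqrt(118) / 59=0.92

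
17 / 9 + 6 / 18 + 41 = 389 / 9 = 43.22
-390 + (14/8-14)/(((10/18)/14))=-6987/10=-698.70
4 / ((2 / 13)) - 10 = 16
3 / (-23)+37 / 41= 728 / 943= 0.77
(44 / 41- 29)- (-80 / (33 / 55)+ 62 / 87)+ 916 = 1213605 / 1189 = 1020.69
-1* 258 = -258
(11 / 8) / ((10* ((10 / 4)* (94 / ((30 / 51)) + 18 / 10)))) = 11 / 32320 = 0.00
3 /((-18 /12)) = -2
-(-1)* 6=6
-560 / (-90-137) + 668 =152196 / 227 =670.47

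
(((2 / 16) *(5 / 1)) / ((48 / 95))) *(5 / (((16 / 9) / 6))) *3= 64125 / 1024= 62.62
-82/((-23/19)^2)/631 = -29602/333799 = -0.09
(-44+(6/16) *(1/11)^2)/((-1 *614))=42589/594352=0.07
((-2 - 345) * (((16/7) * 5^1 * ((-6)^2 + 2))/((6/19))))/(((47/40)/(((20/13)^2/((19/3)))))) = -8439040000/55601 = -151778.57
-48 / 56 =-6 / 7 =-0.86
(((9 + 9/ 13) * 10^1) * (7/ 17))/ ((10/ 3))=2646/ 221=11.97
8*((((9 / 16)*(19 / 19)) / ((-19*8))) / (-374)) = 9 / 113696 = 0.00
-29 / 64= -0.45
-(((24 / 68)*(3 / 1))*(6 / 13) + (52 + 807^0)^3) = -32901925 / 221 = -148877.49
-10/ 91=-0.11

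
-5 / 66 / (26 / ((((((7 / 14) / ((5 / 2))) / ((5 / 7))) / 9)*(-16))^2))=-3136 / 4343625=-0.00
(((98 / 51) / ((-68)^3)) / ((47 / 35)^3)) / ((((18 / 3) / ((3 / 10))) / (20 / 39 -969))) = 0.00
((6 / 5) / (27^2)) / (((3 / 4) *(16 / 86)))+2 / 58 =4892 / 105705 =0.05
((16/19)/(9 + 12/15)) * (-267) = -21360/931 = -22.94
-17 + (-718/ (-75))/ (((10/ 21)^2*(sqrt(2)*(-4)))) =-17 - 52773*sqrt(2)/ 10000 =-24.46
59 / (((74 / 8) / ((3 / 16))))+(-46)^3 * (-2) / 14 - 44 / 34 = 244895647 / 17612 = 13905.04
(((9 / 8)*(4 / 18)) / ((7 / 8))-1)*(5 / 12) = -25 / 84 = -0.30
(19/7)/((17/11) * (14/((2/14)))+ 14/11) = 209/11760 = 0.02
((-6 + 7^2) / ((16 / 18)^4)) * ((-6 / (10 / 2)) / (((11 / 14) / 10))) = -5924583 / 5632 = -1051.95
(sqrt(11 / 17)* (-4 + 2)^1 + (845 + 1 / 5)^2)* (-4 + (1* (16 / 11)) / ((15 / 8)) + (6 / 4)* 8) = 25859942048 / 4125 -2896* sqrt(187) / 2805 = 6269062.74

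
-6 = -6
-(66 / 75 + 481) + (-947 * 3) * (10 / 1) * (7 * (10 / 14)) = -3563297 / 25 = -142531.88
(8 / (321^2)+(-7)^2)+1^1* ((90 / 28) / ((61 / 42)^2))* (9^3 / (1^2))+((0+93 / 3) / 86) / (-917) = 35069931571092203 / 30236917971582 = 1159.84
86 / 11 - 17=-101 / 11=-9.18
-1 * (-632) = 632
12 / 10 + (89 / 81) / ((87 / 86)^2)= 6969754 / 3065445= 2.27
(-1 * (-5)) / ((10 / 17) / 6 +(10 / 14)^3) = 17493 / 1618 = 10.81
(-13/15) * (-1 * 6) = 5.20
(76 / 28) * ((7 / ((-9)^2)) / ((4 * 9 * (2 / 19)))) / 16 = 361 / 93312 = 0.00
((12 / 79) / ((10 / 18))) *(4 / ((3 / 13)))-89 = -33283 / 395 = -84.26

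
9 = 9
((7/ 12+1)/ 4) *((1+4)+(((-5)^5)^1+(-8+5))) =-19779/ 16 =-1236.19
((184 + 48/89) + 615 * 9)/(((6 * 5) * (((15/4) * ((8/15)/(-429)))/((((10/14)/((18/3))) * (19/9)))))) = -1383058963/134568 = -10277.77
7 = 7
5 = 5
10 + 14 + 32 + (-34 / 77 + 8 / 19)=81898 / 1463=55.98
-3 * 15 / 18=-5 / 2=-2.50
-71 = -71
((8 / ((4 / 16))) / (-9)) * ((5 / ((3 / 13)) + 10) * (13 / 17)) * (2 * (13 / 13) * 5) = -395200 / 459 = -861.00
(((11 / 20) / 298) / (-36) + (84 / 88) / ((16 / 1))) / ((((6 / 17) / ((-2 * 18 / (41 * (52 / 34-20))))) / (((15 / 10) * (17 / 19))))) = 172795123 / 16036369360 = 0.01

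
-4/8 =-1/2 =-0.50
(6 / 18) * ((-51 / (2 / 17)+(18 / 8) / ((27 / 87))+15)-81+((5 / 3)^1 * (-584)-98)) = -18763 / 36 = -521.19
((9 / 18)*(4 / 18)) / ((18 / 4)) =0.02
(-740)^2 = 547600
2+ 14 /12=19 /6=3.17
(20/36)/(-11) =-5/99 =-0.05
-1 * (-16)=16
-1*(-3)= 3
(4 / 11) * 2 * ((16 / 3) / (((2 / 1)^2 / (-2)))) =-64 / 33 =-1.94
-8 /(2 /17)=-68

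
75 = 75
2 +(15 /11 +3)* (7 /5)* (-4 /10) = -122 /275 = -0.44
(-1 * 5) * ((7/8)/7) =-5/8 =-0.62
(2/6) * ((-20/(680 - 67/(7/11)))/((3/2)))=-280/36207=-0.01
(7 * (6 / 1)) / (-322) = -3 / 23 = -0.13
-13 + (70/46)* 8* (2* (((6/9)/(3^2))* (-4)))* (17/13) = -181109/8073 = -22.43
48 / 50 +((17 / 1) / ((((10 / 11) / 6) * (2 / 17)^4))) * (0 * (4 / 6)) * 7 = 24 / 25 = 0.96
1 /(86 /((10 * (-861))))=-4305 /43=-100.12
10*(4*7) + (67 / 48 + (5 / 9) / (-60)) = 121559 / 432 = 281.39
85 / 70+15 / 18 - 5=-62 / 21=-2.95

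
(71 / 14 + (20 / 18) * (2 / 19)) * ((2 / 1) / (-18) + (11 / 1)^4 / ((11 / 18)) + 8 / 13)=34817864045 / 280098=124306.01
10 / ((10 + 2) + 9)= 10 / 21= 0.48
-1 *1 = -1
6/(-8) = -3/4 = -0.75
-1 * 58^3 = -195112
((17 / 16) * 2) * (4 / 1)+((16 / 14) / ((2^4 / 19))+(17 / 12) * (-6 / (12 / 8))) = 88 / 21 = 4.19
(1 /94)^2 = 1 /8836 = 0.00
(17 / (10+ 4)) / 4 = 17 / 56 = 0.30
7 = 7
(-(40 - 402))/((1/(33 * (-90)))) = -1075140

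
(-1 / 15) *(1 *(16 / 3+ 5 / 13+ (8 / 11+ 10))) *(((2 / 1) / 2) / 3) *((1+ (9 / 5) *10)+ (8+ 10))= -52207 / 3861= -13.52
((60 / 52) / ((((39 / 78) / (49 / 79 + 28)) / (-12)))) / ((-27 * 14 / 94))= 607240 / 3081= 197.09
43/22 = 1.95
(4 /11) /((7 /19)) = 76 /77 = 0.99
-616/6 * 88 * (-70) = 1897280/3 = 632426.67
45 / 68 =0.66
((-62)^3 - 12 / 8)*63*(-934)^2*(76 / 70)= -71104593901284 / 5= -14220918780256.80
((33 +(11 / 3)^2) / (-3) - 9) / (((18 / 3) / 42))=-4627 / 27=-171.37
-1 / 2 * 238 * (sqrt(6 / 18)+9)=-1071-119 * sqrt(3) / 3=-1139.70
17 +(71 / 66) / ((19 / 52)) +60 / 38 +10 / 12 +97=49891 / 418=119.36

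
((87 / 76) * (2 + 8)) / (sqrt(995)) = 87 * sqrt(995) / 7562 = 0.36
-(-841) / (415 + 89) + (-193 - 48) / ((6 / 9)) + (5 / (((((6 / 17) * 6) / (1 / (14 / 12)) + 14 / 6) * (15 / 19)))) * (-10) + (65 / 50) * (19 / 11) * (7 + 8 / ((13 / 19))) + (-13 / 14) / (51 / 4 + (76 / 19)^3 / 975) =-3211254578507 / 9698313240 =-331.11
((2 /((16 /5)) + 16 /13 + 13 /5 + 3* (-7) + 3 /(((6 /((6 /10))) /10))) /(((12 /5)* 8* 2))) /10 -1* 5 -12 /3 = -1804163 /199680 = -9.04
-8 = -8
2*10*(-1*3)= -60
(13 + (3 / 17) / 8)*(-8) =-1771 / 17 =-104.18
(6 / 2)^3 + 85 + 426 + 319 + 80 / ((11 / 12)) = 10387 / 11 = 944.27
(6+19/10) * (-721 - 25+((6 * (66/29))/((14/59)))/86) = -513973447/87290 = -5888.11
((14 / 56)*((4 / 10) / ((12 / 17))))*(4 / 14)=17 / 420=0.04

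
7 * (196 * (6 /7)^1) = 1176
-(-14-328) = 342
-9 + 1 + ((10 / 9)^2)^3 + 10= 2062882 / 531441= 3.88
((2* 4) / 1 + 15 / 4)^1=11.75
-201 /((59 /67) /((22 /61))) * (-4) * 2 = 2370192 /3599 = 658.57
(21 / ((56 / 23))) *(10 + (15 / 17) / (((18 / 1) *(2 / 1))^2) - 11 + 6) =844675 / 19584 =43.13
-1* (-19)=19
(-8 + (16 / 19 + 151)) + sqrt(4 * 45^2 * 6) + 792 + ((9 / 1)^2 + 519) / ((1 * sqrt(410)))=60 * sqrt(410) / 41 + 90 * sqrt(6) + 17781 / 19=1185.93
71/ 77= 0.92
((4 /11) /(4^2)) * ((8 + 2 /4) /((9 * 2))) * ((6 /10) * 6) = 17 /440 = 0.04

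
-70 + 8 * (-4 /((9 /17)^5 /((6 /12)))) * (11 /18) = -162148286 /531441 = -305.11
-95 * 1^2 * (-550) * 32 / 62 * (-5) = -4180000 / 31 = -134838.71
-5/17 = -0.29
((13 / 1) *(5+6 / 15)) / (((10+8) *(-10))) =-39 / 100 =-0.39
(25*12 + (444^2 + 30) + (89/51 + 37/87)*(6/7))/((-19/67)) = -45657926262/65569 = -696334.03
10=10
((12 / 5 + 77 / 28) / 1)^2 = 10609 / 400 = 26.52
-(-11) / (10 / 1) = 11 / 10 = 1.10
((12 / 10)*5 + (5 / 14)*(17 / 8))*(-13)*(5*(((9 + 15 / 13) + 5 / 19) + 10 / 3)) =-38565365 / 6384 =-6040.94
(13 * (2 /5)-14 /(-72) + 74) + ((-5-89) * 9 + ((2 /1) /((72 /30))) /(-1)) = -138139 /180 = -767.44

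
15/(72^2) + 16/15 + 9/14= 103567/60480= 1.71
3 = 3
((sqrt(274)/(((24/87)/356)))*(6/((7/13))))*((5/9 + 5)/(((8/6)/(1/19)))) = 52199.34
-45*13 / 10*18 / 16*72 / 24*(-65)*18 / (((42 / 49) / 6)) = 12936105 / 8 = 1617013.12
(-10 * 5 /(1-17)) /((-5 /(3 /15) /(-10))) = 5 /4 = 1.25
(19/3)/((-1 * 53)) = -19/159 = -0.12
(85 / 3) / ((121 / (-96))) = -2720 / 121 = -22.48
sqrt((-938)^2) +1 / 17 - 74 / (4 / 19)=19943 / 34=586.56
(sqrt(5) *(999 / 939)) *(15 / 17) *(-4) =-19980 *sqrt(5) / 5321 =-8.40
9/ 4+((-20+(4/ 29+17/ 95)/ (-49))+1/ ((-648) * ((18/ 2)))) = -17.76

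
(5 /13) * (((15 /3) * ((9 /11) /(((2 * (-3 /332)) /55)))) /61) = -62250 /793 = -78.50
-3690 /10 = -369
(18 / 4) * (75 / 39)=225 / 26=8.65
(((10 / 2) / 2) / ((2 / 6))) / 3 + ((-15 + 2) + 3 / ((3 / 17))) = 13 / 2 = 6.50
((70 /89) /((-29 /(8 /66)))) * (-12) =1120 /28391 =0.04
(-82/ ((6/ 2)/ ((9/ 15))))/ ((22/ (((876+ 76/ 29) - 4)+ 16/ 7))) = -7298492/ 11165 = -653.69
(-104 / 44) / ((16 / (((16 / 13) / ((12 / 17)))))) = -17 / 66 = -0.26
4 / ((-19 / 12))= -48 / 19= -2.53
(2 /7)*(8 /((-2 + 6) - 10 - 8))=-8 /49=-0.16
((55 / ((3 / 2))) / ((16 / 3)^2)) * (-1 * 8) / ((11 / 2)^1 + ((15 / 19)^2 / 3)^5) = -1011625932537165 / 539571799436488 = -1.87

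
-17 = -17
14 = 14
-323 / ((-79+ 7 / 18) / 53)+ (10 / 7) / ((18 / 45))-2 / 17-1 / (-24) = 894179497 / 4041240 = 221.26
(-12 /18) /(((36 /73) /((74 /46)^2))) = -99937 /28566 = -3.50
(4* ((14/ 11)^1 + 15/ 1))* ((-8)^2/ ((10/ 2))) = 45824/ 55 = 833.16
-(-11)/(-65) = -0.17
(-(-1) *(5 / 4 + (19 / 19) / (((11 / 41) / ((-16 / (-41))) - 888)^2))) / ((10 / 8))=1007775069 / 1007774045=1.00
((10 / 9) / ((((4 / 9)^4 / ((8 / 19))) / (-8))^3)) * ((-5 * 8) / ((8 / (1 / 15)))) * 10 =261508830075 / 109744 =2382898.66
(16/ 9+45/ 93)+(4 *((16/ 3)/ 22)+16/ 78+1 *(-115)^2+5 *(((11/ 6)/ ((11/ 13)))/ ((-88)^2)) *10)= 371553943645/ 28087488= 13228.45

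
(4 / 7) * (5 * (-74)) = -211.43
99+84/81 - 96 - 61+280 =6022/27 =223.04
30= 30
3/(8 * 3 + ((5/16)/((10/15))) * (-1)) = 32/251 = 0.13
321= 321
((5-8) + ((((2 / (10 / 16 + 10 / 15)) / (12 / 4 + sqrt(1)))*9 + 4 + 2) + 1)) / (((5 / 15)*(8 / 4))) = 348 / 31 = 11.23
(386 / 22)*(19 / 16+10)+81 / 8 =36329 / 176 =206.41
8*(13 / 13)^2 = 8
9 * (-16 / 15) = -48 / 5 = -9.60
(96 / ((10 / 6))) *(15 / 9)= 96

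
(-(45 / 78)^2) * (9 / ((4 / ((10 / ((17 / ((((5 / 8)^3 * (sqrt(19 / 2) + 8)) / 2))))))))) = -1265625 / 2941952 - 1265625 * sqrt(38) / 47071232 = -0.60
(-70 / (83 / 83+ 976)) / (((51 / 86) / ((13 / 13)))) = -6020 / 49827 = -0.12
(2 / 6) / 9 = 1 / 27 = 0.04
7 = 7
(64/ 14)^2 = 1024/ 49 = 20.90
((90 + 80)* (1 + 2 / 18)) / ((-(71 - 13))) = -850 / 261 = -3.26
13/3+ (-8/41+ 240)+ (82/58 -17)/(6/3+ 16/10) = 239.81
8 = 8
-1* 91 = -91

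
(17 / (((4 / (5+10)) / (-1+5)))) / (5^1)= 51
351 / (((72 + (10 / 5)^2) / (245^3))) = 5161849875 / 76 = 67919077.30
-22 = -22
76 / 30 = 38 / 15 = 2.53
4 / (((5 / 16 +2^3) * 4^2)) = 4 / 133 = 0.03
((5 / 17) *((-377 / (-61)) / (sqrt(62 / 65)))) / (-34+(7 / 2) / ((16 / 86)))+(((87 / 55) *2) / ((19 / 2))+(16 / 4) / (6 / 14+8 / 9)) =292224 / 86735 - 15080 *sqrt(4030) / 7811721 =3.25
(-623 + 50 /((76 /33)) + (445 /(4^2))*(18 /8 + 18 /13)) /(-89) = 7907189 /1406912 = 5.62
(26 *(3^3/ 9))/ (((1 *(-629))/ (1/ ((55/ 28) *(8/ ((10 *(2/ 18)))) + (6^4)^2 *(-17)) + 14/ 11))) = -72754208618/ 460976541465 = -0.16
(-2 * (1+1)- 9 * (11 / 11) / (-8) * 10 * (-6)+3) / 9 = -137 / 18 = -7.61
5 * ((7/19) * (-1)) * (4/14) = -0.53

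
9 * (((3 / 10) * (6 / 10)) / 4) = 81 / 200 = 0.40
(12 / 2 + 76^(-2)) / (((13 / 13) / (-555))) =-3330.10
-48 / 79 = -0.61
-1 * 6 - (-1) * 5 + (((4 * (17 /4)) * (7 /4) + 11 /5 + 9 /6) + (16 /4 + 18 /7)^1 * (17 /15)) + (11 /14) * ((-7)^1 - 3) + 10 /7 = 14057 /420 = 33.47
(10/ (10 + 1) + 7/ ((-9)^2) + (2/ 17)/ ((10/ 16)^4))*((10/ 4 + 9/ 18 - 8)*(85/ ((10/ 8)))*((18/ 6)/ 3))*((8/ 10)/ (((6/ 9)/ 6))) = -267575152/ 61875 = -4324.45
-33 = -33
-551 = -551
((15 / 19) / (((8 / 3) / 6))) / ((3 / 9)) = 405 / 76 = 5.33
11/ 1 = 11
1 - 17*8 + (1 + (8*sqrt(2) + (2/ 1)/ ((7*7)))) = -6564/ 49 + 8*sqrt(2) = -122.65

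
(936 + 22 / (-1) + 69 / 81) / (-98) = -24701 / 2646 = -9.34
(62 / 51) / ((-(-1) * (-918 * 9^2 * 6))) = -0.00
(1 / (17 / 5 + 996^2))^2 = 25 / 24602562249409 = 0.00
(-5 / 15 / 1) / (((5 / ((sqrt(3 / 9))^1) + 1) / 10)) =5 / 111 - 25* sqrt(3) / 111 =-0.35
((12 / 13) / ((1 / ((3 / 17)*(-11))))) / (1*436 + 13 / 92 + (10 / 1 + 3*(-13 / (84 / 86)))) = -255024 / 57813821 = -0.00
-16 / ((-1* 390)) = 8 / 195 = 0.04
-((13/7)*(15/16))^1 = -195/112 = -1.74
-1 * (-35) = 35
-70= -70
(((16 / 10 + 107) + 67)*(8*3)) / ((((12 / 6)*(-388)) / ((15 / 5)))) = -7902 / 485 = -16.29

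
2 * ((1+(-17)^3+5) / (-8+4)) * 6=14721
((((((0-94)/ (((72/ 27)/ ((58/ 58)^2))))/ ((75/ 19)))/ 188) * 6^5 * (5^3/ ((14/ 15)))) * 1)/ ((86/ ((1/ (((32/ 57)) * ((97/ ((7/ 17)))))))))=-19737675/ 4538048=-4.35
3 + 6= 9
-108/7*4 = -432/7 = -61.71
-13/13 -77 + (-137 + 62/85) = -18213/85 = -214.27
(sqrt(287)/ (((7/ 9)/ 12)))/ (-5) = -108 *sqrt(287)/ 35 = -52.28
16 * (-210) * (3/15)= -672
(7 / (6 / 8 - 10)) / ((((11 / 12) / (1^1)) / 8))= -2688 / 407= -6.60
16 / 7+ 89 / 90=2063 / 630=3.27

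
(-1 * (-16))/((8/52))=104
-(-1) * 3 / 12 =1 / 4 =0.25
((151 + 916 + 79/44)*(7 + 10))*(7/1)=5596213/44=127186.66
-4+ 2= -2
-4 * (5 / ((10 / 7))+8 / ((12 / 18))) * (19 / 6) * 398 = -234422 / 3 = -78140.67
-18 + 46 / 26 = -211 / 13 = -16.23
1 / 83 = 0.01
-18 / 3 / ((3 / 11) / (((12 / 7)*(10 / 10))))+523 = 485.29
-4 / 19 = -0.21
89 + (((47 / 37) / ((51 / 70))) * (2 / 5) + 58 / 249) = 4694993 / 52207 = 89.93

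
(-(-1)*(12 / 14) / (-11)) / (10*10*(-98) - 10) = 1 / 125895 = 0.00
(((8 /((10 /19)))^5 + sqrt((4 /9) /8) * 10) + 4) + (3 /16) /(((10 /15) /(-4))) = 811373.35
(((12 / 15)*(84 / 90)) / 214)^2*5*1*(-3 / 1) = -784 / 4293375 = -0.00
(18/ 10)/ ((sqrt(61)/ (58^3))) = 1756008 * sqrt(61)/ 305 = 44966.76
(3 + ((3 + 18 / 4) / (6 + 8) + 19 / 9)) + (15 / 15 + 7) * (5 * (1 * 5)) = 51823 / 252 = 205.65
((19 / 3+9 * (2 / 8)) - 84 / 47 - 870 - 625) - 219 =-962863 / 564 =-1707.20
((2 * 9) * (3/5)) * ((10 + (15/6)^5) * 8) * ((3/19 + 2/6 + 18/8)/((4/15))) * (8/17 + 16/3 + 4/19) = 28233928125/49096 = 575075.94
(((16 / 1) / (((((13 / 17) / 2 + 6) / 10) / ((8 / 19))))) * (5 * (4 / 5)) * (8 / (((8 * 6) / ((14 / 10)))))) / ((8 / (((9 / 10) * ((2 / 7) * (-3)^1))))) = -19584 / 20615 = -0.95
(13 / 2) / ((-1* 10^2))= -13 / 200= -0.06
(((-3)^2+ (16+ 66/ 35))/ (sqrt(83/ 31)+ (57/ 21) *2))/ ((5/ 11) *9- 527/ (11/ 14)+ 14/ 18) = -54870651/ 6706865600+ 652113 *sqrt(2573)/ 13413731200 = -0.01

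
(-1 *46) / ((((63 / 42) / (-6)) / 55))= 10120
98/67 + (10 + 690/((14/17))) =849.32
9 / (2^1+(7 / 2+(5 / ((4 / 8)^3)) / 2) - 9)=6 / 11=0.55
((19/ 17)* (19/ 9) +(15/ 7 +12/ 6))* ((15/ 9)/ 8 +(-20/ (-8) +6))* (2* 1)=363869/ 3213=113.25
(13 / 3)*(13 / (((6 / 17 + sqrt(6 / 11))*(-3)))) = 31603 / 2007 - 48841*sqrt(66) / 12042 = -17.20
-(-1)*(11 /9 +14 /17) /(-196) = -313 /29988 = -0.01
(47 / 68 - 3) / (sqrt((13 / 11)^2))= -1727 / 884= -1.95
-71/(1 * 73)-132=-9707/73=-132.97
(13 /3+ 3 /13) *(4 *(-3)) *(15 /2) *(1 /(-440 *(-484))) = -267 /138424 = -0.00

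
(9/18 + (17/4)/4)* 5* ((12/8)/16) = 375/512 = 0.73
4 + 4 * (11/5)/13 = 304/65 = 4.68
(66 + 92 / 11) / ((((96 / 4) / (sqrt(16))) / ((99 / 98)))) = 1227 / 98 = 12.52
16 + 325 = 341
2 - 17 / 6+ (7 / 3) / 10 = -3 / 5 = -0.60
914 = 914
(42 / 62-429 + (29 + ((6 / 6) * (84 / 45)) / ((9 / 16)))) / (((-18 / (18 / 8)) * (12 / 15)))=1657277 / 26784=61.88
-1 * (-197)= 197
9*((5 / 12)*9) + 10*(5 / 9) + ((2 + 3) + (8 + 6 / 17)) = 32227 / 612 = 52.66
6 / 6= 1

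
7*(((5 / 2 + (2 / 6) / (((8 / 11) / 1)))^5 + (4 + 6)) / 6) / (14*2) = 1883855591 / 191102976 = 9.86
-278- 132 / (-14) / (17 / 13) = -32224 / 119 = -270.79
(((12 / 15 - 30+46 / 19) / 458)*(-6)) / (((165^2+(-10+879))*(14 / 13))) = 24804 / 2139147395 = 0.00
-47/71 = -0.66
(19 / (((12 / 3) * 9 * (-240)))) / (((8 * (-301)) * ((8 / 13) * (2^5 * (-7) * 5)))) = -247 / 186413875200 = -0.00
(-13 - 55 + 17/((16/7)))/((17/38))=-1083/8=-135.38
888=888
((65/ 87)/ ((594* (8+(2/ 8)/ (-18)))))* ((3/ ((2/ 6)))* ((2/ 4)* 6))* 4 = 624/ 36685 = 0.02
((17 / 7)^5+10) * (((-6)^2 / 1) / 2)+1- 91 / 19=541860930 / 319333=1696.85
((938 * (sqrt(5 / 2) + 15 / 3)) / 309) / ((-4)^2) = 469 * sqrt(10) / 4944 + 2345 / 2472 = 1.25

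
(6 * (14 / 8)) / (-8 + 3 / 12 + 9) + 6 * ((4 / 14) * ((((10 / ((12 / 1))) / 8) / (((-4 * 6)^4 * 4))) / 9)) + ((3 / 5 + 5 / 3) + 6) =5573836805 / 334430208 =16.67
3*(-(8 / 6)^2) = -16 / 3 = -5.33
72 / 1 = 72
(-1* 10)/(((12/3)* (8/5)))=-1.56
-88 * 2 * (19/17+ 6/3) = -9328/17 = -548.71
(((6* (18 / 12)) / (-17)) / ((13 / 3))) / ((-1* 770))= 27 / 170170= 0.00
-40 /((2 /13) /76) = -19760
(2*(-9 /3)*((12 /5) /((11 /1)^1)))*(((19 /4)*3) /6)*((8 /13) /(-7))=1368 /5005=0.27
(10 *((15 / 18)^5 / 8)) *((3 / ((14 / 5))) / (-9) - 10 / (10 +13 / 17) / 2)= -23359375 / 79688448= -0.29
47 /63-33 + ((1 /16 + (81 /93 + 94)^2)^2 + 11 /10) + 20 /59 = 355949588403898116281 /4393891272960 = 81010103.87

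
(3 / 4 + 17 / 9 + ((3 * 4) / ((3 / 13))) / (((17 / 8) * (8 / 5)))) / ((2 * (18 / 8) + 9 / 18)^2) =439 / 612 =0.72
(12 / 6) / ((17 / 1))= 2 / 17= 0.12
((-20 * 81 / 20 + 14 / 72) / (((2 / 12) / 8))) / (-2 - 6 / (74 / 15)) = 430532 / 357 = 1205.97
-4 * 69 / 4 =-69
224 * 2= 448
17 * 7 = 119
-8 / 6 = -4 / 3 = -1.33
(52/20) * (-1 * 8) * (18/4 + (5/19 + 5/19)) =-9932/95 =-104.55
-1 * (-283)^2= -80089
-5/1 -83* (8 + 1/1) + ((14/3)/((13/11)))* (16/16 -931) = -57516/13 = -4424.31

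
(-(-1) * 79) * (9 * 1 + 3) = 948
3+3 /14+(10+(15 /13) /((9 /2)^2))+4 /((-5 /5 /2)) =5.27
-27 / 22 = -1.23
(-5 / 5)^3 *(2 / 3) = -2 / 3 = -0.67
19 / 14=1.36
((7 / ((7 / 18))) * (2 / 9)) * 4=16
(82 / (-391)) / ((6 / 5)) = -205 / 1173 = -0.17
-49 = -49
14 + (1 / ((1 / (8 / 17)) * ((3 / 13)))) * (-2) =506 / 51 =9.92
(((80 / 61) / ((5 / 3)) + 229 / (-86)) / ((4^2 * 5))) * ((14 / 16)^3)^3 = -397119846487 / 56328496087040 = -0.01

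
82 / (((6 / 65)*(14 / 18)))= 7995 / 7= 1142.14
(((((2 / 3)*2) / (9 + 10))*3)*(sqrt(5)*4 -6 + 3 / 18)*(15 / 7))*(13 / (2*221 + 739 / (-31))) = -20150 / 246297 + 32240*sqrt(5) / 574693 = 0.04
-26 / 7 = -3.71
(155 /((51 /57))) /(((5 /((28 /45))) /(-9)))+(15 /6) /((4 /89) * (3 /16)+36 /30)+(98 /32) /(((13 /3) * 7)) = -7296137201 /38029680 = -191.85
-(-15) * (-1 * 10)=-150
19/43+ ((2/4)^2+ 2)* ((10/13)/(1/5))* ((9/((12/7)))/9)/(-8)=-6767/35776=-0.19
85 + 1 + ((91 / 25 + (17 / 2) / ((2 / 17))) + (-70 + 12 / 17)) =157413 / 1700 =92.60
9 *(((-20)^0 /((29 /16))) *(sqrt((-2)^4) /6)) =96 /29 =3.31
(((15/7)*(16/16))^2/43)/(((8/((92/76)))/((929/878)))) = 4807575/281191792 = 0.02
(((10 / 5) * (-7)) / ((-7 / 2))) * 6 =24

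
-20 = -20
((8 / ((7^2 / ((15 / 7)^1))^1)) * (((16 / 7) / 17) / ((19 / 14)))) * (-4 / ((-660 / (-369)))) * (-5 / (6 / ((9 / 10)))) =70848 / 1218679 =0.06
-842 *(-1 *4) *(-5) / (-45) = 3368 / 9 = 374.22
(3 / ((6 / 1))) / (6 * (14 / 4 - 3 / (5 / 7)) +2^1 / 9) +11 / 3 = 3.54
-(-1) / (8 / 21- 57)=-21 / 1189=-0.02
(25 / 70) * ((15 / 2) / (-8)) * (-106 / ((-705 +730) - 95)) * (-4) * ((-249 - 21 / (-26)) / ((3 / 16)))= -2684.53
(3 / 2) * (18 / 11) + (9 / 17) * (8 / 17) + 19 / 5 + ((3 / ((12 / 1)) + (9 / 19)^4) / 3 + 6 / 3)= 213868220107 / 24857427540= 8.60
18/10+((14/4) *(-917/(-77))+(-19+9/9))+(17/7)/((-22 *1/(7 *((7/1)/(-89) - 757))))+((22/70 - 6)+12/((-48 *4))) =331547551/548240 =604.75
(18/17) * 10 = 180/17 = 10.59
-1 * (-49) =49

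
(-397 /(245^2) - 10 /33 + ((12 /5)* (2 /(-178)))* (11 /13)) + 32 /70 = 285745753 /2291814525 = 0.12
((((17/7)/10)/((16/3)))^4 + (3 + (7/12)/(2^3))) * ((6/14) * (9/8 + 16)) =1987308559697611/88117084160000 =22.55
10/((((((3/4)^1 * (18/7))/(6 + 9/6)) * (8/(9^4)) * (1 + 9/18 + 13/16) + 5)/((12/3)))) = 2041200/255187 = 8.00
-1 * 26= -26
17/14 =1.21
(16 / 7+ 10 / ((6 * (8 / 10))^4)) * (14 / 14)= 2676083 / 1161216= 2.30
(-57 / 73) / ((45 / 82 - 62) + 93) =-4674 / 188851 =-0.02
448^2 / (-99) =-200704 / 99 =-2027.31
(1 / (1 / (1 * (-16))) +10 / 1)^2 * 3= 108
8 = 8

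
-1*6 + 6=0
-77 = -77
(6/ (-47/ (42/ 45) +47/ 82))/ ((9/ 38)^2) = -5453/ 2538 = -2.15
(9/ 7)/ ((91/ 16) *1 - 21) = -144/ 1715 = -0.08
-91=-91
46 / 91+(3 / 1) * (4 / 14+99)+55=32156 / 91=353.36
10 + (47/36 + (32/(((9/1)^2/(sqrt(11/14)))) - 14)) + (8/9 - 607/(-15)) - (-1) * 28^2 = 16 * sqrt(154)/567 + 148079/180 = 823.01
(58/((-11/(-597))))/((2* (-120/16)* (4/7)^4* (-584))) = 13856171/4111360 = 3.37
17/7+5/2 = 69/14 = 4.93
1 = 1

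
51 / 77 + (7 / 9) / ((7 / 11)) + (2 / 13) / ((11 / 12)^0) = 18364 / 9009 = 2.04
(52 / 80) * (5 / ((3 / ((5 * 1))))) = 5.42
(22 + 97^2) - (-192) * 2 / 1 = 9815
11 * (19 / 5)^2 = 3971 / 25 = 158.84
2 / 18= 0.11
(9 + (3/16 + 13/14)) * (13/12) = 14729/1344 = 10.96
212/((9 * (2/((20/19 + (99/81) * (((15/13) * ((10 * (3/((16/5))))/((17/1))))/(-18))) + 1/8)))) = 36354661/2720952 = 13.36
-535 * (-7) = 3745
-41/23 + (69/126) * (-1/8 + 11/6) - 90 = -2106199/23184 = -90.85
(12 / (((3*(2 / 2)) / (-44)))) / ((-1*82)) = 88 / 41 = 2.15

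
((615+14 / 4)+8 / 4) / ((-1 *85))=-73 / 10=-7.30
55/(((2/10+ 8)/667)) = 183425/41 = 4473.78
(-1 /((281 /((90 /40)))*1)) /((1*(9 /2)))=-1 /562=-0.00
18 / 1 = 18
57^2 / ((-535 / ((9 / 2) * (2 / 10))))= -29241 / 5350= -5.47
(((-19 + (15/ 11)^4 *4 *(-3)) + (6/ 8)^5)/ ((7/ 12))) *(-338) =458012409231/ 13118336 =34913.91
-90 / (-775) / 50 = 9 / 3875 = 0.00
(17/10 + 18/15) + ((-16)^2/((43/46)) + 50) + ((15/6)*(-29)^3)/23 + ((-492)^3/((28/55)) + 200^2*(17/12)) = -24287603319997/103845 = -233883223.27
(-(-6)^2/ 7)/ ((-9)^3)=4/ 567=0.01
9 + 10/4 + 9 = 41/2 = 20.50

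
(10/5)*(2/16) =1/4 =0.25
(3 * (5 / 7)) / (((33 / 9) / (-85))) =-3825 / 77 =-49.68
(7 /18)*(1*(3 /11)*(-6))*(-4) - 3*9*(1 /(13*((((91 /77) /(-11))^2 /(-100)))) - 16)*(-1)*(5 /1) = -2226327704 /24167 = -92122.63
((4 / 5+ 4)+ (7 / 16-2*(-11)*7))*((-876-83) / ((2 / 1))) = -12216701 / 160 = -76354.38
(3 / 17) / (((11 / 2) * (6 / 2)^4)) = 2 / 5049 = 0.00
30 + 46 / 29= 916 / 29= 31.59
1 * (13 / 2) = 13 / 2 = 6.50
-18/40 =-9/20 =-0.45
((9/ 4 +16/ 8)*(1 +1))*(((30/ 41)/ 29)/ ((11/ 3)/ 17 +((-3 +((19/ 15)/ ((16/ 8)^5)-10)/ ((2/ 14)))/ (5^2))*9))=-52020000/ 6297860719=-0.01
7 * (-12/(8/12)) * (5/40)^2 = -63/32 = -1.97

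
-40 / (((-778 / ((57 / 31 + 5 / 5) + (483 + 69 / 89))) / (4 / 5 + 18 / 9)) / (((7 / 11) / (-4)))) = -131571664 / 11805761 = -11.14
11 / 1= 11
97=97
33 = 33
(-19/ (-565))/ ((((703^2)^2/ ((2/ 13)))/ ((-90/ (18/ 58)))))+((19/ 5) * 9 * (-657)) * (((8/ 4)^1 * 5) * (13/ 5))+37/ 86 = -4743757220151871613197/ 8120035921769330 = -584203.97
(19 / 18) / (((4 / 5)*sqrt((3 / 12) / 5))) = 95*sqrt(5) / 36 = 5.90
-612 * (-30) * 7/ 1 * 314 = 40355280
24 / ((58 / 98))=1176 / 29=40.55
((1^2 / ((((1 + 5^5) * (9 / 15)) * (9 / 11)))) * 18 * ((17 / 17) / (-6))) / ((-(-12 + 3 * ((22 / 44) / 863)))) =-0.00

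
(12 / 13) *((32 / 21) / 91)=128 / 8281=0.02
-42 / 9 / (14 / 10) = -10 / 3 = -3.33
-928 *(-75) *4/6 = 46400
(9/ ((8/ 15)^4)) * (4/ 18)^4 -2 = -3983/ 2304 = -1.73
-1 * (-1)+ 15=16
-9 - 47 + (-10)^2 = 44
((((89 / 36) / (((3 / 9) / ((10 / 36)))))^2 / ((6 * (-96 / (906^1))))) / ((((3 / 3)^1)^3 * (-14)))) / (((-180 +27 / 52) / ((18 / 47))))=-388723075 / 382026419712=-0.00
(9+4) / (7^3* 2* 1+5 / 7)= 91 / 4807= 0.02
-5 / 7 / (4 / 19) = -95 / 28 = -3.39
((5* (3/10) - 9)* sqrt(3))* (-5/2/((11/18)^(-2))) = 3025* sqrt(3)/432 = 12.13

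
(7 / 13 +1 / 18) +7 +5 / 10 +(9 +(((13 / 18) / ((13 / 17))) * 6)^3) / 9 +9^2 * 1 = 348476 / 3159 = 110.31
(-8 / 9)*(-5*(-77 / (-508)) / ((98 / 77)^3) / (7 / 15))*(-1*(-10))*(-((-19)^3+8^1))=12538186375 / 261366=47971.76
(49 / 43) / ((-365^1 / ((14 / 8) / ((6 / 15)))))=-343 / 25112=-0.01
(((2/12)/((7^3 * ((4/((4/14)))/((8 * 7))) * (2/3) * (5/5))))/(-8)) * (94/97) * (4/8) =-47/266168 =-0.00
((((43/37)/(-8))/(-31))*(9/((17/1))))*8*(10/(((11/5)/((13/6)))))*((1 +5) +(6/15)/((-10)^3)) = 25153323/21448900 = 1.17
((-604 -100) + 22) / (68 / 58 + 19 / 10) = -17980 / 81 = -221.98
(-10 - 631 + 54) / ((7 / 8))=-4696 / 7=-670.86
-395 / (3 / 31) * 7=-85715 / 3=-28571.67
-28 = -28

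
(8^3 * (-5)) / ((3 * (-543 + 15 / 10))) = 5120 / 3249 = 1.58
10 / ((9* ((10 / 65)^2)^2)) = 142805 / 72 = 1983.40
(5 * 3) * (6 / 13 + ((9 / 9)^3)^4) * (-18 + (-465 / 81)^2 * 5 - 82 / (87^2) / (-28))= 119686381085 / 37194066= 3217.89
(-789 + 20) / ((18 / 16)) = -6152 / 9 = -683.56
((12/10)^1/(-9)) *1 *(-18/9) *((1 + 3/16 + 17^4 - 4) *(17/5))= 22716947/300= 75723.16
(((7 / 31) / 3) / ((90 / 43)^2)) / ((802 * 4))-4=-9666332657 / 2416586400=-4.00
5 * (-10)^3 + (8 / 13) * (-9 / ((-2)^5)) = -259991 / 52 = -4999.83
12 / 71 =0.17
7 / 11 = 0.64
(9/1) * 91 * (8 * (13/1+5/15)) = 87360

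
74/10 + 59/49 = 2108/245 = 8.60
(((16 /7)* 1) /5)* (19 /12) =76 /105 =0.72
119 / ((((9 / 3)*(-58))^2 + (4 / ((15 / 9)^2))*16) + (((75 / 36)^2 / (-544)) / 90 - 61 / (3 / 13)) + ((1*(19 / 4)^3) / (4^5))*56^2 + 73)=2097446400 / 536451359399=0.00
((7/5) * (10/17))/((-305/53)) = -0.14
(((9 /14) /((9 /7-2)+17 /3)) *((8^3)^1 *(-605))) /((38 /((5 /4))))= -326700 /247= -1322.67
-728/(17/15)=-642.35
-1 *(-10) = 10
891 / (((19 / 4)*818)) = 1782 / 7771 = 0.23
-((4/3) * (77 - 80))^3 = 64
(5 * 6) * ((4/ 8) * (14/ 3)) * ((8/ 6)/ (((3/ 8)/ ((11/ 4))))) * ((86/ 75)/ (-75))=-105952/ 10125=-10.46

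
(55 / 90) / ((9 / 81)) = 11 / 2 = 5.50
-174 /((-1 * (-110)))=-87 /55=-1.58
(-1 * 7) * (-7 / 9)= 49 / 9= 5.44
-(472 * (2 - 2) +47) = -47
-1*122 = -122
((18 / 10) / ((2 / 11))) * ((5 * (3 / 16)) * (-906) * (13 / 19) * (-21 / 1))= 36729693 / 304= 120821.36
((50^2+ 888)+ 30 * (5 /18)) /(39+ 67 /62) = 631718 /7455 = 84.74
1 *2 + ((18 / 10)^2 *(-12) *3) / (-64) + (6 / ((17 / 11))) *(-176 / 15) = -283767 / 6800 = -41.73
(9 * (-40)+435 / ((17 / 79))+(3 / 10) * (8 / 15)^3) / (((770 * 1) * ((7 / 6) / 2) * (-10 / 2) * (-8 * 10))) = 0.01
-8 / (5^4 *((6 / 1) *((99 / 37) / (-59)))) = 8732 / 185625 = 0.05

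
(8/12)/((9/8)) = 16/27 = 0.59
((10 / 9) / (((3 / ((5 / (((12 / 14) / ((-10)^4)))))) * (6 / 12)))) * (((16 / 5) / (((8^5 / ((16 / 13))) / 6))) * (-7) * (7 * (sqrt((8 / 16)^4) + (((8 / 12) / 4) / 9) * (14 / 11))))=-26796875 / 64152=-417.71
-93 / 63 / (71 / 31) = -961 / 1491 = -0.64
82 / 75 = 1.09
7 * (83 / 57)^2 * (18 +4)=1060906 / 3249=326.53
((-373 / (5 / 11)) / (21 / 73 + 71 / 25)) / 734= -0.36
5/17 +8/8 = 22/17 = 1.29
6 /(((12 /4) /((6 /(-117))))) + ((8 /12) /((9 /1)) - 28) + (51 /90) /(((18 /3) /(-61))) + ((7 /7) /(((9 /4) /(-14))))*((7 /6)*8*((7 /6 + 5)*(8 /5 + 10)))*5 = -438152249 /21060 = -20804.95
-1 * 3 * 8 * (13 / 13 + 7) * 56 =-10752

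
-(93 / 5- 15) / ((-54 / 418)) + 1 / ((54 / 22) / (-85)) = -913 / 135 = -6.76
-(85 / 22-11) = 157 / 22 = 7.14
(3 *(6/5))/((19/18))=324/95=3.41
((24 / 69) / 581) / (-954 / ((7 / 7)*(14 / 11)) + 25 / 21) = -6 / 7500461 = -0.00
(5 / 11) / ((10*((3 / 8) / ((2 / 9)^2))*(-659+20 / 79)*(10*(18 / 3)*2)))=-158 / 2086583895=-0.00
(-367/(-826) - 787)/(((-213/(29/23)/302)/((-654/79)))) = -620213140290/53279891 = -11640.66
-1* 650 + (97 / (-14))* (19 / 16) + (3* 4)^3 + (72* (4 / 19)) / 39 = 59209867 / 55328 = 1070.16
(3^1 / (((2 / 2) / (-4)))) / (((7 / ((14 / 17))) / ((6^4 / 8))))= -228.71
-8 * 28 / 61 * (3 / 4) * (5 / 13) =-840 / 793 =-1.06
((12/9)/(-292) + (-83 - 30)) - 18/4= -51467/438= -117.50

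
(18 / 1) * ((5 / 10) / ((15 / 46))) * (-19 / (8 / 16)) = -5244 / 5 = -1048.80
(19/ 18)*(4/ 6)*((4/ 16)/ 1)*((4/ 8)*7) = 133/ 216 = 0.62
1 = 1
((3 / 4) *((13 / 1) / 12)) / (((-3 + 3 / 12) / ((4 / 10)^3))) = -26 / 1375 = -0.02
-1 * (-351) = 351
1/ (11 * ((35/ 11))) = 1/ 35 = 0.03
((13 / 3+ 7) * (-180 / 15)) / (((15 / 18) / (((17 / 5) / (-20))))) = 3468 / 125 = 27.74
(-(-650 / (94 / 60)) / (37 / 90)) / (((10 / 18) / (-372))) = -1175148000 / 1739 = -675760.78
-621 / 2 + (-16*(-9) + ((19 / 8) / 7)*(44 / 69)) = -80315 / 483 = -166.28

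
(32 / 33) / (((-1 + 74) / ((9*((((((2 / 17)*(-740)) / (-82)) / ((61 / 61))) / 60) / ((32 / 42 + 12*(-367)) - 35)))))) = -672 / 1409861629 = -0.00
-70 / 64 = -35 / 32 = -1.09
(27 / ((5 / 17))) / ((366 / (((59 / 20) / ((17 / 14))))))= 3717 / 6100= 0.61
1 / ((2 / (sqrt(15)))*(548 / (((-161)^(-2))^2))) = sqrt(15) / 736400472136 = 0.00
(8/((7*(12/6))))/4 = 1/7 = 0.14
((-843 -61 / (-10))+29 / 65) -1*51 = -115369 / 130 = -887.45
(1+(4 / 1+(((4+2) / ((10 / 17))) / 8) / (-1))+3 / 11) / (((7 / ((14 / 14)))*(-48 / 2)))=-1759 / 73920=-0.02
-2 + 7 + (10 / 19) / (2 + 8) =96 / 19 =5.05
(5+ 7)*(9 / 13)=108 / 13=8.31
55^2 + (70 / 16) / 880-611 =3398919 / 1408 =2414.00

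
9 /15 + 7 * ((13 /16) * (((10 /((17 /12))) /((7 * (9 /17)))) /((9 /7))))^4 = 650281043 /42515280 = 15.30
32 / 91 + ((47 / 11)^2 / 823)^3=0.35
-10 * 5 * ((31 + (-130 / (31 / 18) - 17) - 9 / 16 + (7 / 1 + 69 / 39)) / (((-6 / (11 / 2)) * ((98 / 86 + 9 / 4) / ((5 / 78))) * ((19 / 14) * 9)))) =-12925353875 / 3418636104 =-3.78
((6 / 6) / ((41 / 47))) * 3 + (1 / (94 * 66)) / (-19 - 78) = 84852067 / 24673308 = 3.44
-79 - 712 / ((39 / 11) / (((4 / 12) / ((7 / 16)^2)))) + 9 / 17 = -41732686 / 97461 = -428.20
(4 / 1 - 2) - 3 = -1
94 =94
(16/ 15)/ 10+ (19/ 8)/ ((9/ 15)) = 813/ 200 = 4.06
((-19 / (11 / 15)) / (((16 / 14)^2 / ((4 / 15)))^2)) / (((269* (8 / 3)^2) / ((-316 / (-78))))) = -3603901 / 1575608320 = -0.00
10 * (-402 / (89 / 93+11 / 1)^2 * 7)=-60845715 / 309136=-196.83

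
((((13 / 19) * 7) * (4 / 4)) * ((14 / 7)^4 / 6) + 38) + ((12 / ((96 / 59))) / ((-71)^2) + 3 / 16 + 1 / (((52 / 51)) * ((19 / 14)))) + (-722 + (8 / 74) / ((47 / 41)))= -69658357918985 / 103933240944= -670.22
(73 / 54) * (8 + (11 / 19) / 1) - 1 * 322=-318473 / 1026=-310.40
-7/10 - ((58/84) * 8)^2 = -137647/4410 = -31.21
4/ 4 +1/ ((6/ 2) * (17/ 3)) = 18/ 17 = 1.06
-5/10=-1/2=-0.50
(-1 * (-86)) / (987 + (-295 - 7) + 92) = 86 / 777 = 0.11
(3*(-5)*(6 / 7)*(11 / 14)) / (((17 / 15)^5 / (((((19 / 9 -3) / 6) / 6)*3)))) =27843750 / 69572993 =0.40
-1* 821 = -821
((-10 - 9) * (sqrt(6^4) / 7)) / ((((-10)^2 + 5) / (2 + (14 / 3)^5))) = -8182312 / 3969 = -2061.56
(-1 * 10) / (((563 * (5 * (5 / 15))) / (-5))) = 30 / 563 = 0.05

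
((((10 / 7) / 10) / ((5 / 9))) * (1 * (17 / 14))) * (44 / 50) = 1683 / 6125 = 0.27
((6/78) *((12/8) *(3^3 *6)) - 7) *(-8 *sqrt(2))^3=-155648 *sqrt(2)/13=-16932.27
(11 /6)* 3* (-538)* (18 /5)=-53262 /5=-10652.40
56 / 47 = 1.19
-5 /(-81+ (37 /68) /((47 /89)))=15980 /255583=0.06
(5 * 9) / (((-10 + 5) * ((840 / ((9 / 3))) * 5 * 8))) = -9 / 11200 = -0.00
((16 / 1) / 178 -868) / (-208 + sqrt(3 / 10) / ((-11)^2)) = 9346524 * sqrt(30) / 563751119093 + 2352333160320 / 563751119093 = 4.17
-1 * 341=-341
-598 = -598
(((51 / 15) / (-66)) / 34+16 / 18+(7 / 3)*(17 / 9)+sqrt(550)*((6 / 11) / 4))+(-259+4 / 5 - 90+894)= 15*sqrt(22) / 22+3273503 / 5940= 554.29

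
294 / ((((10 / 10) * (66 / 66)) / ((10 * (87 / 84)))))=3045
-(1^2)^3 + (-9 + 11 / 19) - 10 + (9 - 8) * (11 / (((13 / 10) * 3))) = -12301 / 741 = -16.60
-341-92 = -433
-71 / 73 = -0.97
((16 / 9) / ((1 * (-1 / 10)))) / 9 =-1.98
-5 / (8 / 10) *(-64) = 400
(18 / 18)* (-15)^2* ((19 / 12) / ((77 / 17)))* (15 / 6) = 121125 / 616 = 196.63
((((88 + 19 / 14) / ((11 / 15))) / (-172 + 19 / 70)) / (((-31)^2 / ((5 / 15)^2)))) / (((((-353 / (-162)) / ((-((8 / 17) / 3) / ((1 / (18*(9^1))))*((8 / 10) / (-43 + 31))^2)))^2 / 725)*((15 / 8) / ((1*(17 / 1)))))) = -649971081216 / 448645950094705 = -0.00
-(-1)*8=8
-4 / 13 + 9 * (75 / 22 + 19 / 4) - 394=-183541 / 572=-320.88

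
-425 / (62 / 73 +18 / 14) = -217175 / 1091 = -199.06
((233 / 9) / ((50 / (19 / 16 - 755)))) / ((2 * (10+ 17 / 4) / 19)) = -2810213 / 10800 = -260.20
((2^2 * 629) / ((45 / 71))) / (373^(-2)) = 24853448044 / 45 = 552298845.42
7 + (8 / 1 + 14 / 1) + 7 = 36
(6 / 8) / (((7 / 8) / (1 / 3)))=2 / 7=0.29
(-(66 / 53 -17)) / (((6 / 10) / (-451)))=-1882925 / 159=-11842.30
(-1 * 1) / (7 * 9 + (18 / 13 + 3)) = -13 / 876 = -0.01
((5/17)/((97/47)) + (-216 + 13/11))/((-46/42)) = 81774042/417197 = 196.01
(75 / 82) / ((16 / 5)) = 375 / 1312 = 0.29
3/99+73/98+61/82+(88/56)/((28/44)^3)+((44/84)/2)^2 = 299603911/38982636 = 7.69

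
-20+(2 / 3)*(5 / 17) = -1010 / 51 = -19.80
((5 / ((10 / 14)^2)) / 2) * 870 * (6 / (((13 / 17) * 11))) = 434826 / 143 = 3040.74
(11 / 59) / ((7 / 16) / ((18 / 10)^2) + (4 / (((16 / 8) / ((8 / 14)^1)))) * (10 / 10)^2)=99792 / 683987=0.15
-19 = -19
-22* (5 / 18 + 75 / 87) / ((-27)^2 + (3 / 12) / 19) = -14212 / 413163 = -0.03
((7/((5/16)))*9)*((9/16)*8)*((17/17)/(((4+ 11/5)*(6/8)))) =6048/31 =195.10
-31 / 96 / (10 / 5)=-31 / 192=-0.16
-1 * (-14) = 14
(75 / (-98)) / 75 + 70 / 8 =1713 / 196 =8.74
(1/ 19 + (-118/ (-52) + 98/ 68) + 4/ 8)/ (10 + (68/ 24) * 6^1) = 35801/ 226746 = 0.16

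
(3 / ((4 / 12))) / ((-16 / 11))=-99 / 16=-6.19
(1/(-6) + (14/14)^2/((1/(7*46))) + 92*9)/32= 6899/192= 35.93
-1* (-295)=295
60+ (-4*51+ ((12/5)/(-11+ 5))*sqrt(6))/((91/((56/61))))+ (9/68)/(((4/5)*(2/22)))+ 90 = 32303031/215696 - 16*sqrt(6)/3965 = 149.75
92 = 92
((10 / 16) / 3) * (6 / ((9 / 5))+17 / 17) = 65 / 72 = 0.90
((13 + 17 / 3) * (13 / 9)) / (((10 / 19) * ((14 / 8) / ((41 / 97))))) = 162032 / 13095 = 12.37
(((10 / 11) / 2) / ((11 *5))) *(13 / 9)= 13 / 1089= 0.01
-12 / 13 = -0.92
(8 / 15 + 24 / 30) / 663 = 4 / 1989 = 0.00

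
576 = 576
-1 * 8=-8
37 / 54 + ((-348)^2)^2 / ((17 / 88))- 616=75919042667.51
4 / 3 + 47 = 145 / 3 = 48.33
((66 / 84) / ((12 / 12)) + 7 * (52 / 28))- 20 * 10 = -2607 / 14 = -186.21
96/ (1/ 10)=960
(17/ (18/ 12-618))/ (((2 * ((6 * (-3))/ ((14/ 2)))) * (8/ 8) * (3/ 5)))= 595/ 66582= 0.01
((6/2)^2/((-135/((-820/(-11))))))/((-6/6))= 164/33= 4.97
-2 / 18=-1 / 9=-0.11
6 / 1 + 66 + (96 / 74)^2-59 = 20101 / 1369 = 14.68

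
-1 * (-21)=21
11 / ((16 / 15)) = 165 / 16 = 10.31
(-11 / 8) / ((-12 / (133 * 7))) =10241 / 96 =106.68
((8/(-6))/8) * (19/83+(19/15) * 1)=-931/3735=-0.25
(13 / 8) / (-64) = -13 / 512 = -0.03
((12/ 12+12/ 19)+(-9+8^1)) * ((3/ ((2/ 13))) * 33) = 7722/ 19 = 406.42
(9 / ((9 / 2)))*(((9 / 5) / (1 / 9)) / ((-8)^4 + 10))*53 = 4293 / 10265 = 0.42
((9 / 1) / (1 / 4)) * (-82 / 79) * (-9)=26568 / 79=336.30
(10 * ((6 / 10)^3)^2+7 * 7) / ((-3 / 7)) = -115.42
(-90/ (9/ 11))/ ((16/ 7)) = -385/ 8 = -48.12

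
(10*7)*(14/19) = 980/19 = 51.58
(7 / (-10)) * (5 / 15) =-7 / 30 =-0.23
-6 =-6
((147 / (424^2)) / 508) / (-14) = -21 / 182652416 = -0.00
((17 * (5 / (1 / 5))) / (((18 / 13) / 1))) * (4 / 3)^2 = 44200 / 81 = 545.68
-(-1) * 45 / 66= 15 / 22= 0.68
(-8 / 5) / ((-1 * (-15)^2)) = 8 / 1125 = 0.01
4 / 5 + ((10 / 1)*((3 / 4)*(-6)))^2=2025.80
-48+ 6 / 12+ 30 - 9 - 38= -129 / 2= -64.50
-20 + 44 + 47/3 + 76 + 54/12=721/6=120.17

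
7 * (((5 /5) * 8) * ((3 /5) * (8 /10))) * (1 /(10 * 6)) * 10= 4.48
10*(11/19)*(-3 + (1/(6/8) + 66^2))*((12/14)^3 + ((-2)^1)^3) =-3632559040/19551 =-185799.14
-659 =-659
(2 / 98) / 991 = 1 / 48559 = 0.00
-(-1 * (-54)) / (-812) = 27 / 406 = 0.07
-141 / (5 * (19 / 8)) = -1128 / 95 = -11.87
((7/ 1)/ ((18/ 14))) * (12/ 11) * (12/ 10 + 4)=30.88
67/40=1.68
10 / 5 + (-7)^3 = -341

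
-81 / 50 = -1.62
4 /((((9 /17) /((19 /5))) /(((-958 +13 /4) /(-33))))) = 411179 /495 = 830.66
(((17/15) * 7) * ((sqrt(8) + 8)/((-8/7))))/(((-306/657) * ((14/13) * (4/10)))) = 6643 * sqrt(2)/96 + 6643/24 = 374.65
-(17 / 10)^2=-289 / 100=-2.89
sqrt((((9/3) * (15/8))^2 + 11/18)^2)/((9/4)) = 18577/1296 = 14.33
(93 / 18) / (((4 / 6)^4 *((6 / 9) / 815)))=31976.02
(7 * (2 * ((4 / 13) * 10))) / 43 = 560 / 559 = 1.00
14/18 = 7/9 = 0.78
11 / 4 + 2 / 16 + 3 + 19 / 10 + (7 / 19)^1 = 6189 / 760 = 8.14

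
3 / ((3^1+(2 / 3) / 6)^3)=2187 / 21952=0.10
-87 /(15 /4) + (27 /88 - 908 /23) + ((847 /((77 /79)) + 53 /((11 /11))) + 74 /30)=26173211 /30360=862.10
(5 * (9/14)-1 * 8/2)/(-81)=11/1134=0.01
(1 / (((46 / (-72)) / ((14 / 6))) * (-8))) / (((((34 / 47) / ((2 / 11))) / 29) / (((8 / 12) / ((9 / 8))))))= 76328 / 38709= 1.97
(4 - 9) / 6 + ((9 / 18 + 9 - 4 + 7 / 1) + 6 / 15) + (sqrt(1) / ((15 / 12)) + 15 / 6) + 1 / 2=238 / 15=15.87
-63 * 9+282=-285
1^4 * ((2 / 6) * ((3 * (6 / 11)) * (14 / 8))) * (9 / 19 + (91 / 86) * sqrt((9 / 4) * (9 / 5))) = 189 / 418 + 17199 * sqrt(5) / 18920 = 2.48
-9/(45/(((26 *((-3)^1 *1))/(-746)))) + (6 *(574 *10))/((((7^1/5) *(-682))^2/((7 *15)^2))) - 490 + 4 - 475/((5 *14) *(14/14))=-76.30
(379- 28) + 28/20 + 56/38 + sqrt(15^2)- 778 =-38867/95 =-409.13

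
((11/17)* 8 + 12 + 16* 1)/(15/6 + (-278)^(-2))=43588176/3284587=13.27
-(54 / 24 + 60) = -249 / 4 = -62.25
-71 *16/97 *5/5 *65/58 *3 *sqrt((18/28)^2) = -498420/19691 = -25.31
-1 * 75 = -75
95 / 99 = 0.96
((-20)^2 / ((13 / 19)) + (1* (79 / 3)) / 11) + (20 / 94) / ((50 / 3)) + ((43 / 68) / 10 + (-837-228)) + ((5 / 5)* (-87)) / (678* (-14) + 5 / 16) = -995106386290733 / 2082224138280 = -477.91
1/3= 0.33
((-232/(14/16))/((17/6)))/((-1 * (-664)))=-1392/9877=-0.14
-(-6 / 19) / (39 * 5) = 0.00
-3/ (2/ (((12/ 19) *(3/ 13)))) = -54/ 247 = -0.22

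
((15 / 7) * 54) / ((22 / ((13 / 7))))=5265 / 539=9.77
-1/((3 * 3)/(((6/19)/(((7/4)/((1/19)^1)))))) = -8/7581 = -0.00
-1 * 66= -66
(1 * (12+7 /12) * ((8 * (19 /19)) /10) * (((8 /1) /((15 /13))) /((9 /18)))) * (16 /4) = 558.36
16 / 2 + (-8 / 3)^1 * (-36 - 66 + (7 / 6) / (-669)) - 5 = 1655803 / 6021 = 275.00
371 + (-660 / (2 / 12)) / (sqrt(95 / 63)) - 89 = 282 - 2376*sqrt(665) / 19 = -2942.81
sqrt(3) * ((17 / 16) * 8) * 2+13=13+17 * sqrt(3)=42.44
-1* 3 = -3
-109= -109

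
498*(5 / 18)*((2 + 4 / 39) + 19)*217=74115265 / 117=633463.80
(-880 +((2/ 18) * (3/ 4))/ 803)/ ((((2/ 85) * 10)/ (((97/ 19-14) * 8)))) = 24362117767/ 91542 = 266130.49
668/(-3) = -668/3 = -222.67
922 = 922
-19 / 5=-3.80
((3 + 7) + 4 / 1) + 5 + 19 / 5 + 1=23.80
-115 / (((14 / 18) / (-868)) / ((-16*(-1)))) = 2053440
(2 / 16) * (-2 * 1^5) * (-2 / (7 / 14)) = 1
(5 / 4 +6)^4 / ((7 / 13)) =9194653 / 1792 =5130.94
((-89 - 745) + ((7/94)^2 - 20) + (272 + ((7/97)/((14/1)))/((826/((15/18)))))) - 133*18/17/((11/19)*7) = -244948428860959/397164433512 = -616.74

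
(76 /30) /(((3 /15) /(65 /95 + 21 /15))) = 132 /5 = 26.40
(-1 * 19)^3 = -6859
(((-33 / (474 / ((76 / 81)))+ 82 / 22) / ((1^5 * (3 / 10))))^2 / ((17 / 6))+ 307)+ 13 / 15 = 455407449487426 / 1263425886855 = 360.45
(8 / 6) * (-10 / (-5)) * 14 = 112 / 3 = 37.33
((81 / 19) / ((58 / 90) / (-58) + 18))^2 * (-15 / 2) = -398580750 / 946239121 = -0.42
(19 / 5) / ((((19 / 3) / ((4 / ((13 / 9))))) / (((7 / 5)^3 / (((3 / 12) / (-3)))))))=-444528 / 8125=-54.71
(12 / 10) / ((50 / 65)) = 39 / 25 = 1.56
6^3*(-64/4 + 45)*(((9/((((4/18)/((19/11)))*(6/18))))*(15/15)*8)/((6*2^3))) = 2410074/11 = 219097.64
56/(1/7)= 392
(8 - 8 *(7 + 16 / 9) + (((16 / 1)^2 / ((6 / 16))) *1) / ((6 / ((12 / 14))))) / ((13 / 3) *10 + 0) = 1112 / 1365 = 0.81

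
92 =92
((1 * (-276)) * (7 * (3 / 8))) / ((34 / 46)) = -33327 / 34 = -980.21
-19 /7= -2.71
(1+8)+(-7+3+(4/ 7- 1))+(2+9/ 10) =523/ 70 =7.47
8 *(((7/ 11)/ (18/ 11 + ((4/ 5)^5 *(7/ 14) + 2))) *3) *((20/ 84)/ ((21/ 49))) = 109375/ 48987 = 2.23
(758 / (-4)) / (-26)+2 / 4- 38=-1571 / 52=-30.21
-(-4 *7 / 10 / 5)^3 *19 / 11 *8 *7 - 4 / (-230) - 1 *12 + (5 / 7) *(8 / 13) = 1958325038 / 359734375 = 5.44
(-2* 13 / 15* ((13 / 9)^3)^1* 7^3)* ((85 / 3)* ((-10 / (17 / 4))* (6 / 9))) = 1567427680 / 19683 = 79633.58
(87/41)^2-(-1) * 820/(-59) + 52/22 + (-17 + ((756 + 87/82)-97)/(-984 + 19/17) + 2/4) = -40109682234/1657181911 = -24.20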